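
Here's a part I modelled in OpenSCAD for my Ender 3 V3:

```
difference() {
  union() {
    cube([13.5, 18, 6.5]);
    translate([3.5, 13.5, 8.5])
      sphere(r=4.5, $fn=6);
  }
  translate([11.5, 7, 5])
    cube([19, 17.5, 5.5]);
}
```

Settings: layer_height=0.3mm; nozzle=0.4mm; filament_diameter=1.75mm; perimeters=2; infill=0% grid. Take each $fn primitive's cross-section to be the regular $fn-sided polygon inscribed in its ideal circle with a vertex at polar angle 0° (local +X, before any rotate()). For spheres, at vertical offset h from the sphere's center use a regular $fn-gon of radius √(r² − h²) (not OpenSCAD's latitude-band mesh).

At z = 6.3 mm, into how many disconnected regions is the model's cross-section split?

1

At z = 6.3 mm: the 13.5×18 cube contributes its full rectangle; the r=4.5 sphere at (3.5, 13.5) contributes a regular 6-gon of circumradius √(4.5²−2.2²) = 3.926; Combining (union): the regions partially overlap (shared area 39.72 mm²), so overlapping operands fuse into one piece — 1 connected region; the cube at (11.5, 7) is present — its section is the full 19×17.5 rectangle; After the difference (first − rest): starting from the result so far, the 19×17.5 cube at (11.5, 7) partially overlaps it — only the 22.00 mm² overlap (of its 332.50 mm²) is removed, clipping the outline — 1 connected region. The result has 1 disconnected region.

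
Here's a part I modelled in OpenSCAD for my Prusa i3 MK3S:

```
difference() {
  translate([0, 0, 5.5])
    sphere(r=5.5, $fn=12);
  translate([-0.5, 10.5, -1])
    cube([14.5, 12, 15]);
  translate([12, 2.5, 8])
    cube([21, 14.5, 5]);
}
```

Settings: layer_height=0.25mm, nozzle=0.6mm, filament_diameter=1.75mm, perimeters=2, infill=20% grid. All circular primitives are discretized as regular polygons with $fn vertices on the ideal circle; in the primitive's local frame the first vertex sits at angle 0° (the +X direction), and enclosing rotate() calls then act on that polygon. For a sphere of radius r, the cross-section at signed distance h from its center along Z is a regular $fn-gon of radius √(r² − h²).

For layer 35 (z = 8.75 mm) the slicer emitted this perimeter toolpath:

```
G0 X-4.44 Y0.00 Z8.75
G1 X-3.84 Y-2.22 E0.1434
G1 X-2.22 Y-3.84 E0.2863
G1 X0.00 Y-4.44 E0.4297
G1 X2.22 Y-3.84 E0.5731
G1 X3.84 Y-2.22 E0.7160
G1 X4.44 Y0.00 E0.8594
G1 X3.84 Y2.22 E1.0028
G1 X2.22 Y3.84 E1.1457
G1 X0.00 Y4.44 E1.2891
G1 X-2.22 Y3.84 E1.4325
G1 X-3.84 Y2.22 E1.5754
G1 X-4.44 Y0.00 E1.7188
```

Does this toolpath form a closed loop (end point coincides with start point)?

Start point (G0): (-4.44, 0.00). End point (last G1): the path returns to the start — closed.

yes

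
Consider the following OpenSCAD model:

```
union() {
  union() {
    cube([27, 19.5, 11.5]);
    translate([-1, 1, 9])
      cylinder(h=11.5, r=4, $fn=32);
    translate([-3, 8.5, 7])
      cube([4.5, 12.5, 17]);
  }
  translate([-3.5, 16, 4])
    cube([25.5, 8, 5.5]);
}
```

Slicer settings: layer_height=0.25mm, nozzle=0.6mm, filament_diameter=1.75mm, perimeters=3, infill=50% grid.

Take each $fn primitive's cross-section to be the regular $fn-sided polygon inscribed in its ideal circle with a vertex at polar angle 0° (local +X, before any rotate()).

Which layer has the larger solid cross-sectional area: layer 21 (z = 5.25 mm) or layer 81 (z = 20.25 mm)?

Layer 21 (z = 5.25): the cube (footprint 27×19.5) is included at this height (area 526.50 mm²); the cylinder at (-1, 1) is absent (z outside [9, 20.5]); the cube at (-3, 8.5) does not reach this height (z outside [7, 24]); Taking the union: only the 27×19.5 cube is present, so the union is just that shape — area = 526.50 mm²; the cube at (-3.5, 16) (footprint 25.5×8) is included at this height (area 204.00 mm²); Combining (union): the regions partially overlap — summed areas 730.50 mm² minus the doubly-counted overlap 77.00 mm² gives 653.50 mm² — area = 653.50 mm². So its area = 653.50 mm². Layer 81 (z = 20.25): the cube is absent (z outside [0, 11.5]); the cylinder at (-1, 1): section is a regular 32-gon, circumradius r=4 (area = (32/2)·4.000²·sin(360°/32) = 49.94 mm²); the 4.5×12.5 cube at (-3, 8.5) contributes its full rectangle (area 56.25 mm²); Combining (union): the 2 present regions are separate (no shared area or edge), so areas and boundary lengths simply add and each stays a separate island — area = 106.19 mm²; the cube at (-3.5, 16) is not intersected at this z (z outside [4, 9.5]); Merging all regions: only that combined region is present, so the union is just that shape — area = 106.19 mm². So its area = 106.19 mm². Layer 21 is larger (653.50 vs 106.19 mm²).

layer 21 (z = 5.25 mm)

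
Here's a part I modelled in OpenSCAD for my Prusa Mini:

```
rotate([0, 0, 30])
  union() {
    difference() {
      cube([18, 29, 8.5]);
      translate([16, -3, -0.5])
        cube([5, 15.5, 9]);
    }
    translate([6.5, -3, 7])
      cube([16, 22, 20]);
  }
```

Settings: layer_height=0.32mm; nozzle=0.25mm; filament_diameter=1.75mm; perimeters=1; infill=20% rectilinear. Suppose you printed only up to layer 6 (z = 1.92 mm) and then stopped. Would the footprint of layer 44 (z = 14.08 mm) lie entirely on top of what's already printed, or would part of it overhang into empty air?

part overhangs

Compare the two slices. At z = 1.92: the 18×29 cube contributes its full rectangle (area 522.00 mm²); the 5×15.5 cube at (16, -3) contributes its full rectangle (area 77.50 mm²); Taking the first minus the rest: starting from the 18×29 cube (522.00 mm²), the 5×15.5 cube at (16, -3) partially overlaps it — only the 25.00 mm² overlap (of its 77.50 mm²) is removed, clipping the outline — area = 497.00 mm²; the cube at (6.5, -3) is absent (z outside [7, 27]); Taking the union: only that combined region is present, so the union is just that shape — area = 497.00 mm²; (rotated 30° about Z; rotation is an isometry so areas/perimeters/island counts are preserved). At z = 14.08: the cube does not reach this height (z outside [0, 8.5]); the cube at (16, -3) is not intersected at this z (z outside [-0.5, 8.5]); After the difference (first − rest): the first operand is absent here, so nothing remains; the 16×22 cube at (6.5, -3) contributes its full rectangle (area 352.00 mm²); Taking the union: only the 16×22 cube at (6.5, -3) is present, so the union is just that shape — area = 352.00 mm²; (rotated 30° about Z; rotation is an isometry so areas/perimeters/island counts are preserved). Checking containment: at z = 14.08 the cross-section extends beyond the z = 1.92 cross-section by about 158.50 mm².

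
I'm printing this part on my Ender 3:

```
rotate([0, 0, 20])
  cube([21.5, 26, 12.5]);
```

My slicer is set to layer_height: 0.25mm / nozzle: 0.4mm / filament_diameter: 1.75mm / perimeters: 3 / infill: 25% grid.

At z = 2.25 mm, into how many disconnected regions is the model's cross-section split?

At z = 2.25 mm: the cube is present — its section is the full 21.5×26 rectangle; (whole slice rotated 20° about Z — lengths, areas and connectivity unchanged). The result has 1 disconnected region.

1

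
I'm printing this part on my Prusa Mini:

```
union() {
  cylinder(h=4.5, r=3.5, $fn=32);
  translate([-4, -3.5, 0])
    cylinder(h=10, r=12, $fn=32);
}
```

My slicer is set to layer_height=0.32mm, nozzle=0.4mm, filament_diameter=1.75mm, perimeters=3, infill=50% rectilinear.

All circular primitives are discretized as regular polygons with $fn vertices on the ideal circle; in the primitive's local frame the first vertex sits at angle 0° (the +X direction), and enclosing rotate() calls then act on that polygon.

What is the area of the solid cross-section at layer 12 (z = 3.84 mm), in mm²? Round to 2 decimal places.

At z = 3.84 mm: the cylinder: section is a regular 32-gon, circumradius r=3.5 (area = (32/2)·3.500²·sin(360°/32) = 38.24 mm²); the cylinder at (-4, -3.5): section is a regular 32-gon, circumradius r=12 (area = (32/2)·12.000²·sin(360°/32) = 449.49 mm²); Combining (union): the r=3.5 cylinder lies entirely inside the r=12 cylinder at (-4, -3.5), so the union is just the r=12 cylinder at (-4, -3.5) — area = 449.49 mm². Overall, the cross-section is a single solid region. Net area = 449.49 mm².

449.49 mm²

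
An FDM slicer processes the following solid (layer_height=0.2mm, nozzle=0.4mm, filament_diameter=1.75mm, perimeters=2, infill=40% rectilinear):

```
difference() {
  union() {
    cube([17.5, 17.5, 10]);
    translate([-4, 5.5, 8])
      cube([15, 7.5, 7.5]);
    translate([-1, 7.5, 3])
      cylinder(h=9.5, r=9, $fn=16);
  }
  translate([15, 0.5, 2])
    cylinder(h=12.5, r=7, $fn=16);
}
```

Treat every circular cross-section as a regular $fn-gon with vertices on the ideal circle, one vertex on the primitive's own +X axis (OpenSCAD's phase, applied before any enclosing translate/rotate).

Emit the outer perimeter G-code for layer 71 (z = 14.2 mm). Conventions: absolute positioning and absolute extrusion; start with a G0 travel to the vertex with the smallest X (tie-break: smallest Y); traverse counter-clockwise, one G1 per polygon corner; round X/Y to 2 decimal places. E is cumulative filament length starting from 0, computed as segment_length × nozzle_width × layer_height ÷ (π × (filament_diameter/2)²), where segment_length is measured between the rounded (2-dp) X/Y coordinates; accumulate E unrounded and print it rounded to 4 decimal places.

G0 X-4.00 Y5.50 Z14.20
G1 X10.13 Y5.50 E0.4700
G1 X11.00 Y6.08 E0.5047
G1 X11.00 Y13.00 E0.7349
G1 X-4.00 Y13.00 E1.2338
G1 X-4.00 Y5.50 E1.4833

At z = 14.2 mm: the cube does not reach this height (z outside [0, 10]); the cube at (-4, 5.5) is present — its section is the full 15×7.5 rectangle; the cylinder at (-1, 7.5) is not intersected at this z (z outside [3, 12.5]); Taking the union: only the 15×7.5 cube at (-4, 5.5) is present, so the union is just that shape — 1 connected region; the r=7 cylinder at (15, 0.5) contributes a regular 16-gon of circumradius 7; After the difference (first − rest): starting from that combined region, the r=7 cylinder at (15, 0.5) partially overlaps it — only the 0.26 mm² overlap (of its 150.01 mm²) is removed, clipping the outline — 1 connected region. The outline is a single polygon with 5 vertices. Extrusion per mm of travel: 0.4 × 0.2 / (π × 0.875²) = 0.033260. Accumulating E over each segment gives final E = 1.4833.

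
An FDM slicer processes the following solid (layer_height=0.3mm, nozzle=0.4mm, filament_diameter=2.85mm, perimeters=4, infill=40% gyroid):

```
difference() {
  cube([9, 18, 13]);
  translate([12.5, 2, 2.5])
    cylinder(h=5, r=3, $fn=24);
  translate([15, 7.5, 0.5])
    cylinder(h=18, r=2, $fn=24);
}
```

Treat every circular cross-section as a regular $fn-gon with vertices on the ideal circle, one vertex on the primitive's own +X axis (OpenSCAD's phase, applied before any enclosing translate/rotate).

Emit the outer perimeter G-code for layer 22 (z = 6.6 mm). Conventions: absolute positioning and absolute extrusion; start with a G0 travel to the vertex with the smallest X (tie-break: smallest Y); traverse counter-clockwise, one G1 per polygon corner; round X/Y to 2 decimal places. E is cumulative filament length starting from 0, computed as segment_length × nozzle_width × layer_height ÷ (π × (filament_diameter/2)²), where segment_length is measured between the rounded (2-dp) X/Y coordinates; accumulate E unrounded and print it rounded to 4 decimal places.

G0 X0.00 Y0.00 Z6.60
G1 X9.00 Y0.00 E0.1693
G1 X9.00 Y18.00 E0.5079
G1 X0.00 Y18.00 E0.6772
G1 X0.00 Y0.00 E1.0158

At z = 6.6 mm: the cube is present — its section is the full 9×18 rectangle; the cylinder at (12.5, 2): section is a regular 24-gon, circumradius r=3; the r=2 cylinder at (15, 7.5) contributes a regular 24-gon of circumradius 2; After the difference (first − rest): starting from the 9×18 cube, the r=3 cylinder at (12.5, 2) misses the remaining region (no effect); the r=2 cylinder at (15, 7.5) misses the remaining region (no effect) — 1 connected region. The outline is a single polygon with 4 vertices. Extrusion per mm of travel: 0.4 × 0.3 / (π × 1.425²) = 0.018811. Accumulating E over each segment gives final E = 1.0158.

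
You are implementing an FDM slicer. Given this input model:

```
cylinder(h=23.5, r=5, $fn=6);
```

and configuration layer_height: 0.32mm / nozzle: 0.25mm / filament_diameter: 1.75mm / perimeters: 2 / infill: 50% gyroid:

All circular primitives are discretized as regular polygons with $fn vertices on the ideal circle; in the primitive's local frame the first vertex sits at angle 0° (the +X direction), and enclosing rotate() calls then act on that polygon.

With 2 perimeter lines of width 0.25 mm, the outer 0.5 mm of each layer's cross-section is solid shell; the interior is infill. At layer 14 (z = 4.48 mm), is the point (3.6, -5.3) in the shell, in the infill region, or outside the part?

outside

At z = 4.48 mm: the cylinder: section is a regular 6-gon, circumradius r=5. Overall, the cross-section is a single solid region. The nearest boundary edge runs (-2.50, -4.33)→(2.50, -4.33); distance from the point to it = 1.47 mm. The point is not inside any of the regions above, so it lies outside the cross-section (1.47 mm from the nearest boundary).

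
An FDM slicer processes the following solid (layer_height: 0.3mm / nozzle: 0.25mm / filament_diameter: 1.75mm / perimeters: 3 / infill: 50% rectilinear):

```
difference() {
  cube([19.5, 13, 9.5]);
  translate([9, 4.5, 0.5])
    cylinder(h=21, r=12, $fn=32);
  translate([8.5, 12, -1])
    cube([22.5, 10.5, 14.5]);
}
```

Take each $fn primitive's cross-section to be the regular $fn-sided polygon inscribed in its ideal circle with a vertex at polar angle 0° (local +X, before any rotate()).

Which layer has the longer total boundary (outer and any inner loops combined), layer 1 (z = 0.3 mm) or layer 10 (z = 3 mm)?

Layer 1 (z = 0.3): the cube (footprint 19.5×13) is included at this height (perimeter 65.00 mm); the cylinder at (9, 4.5) is not intersected at this z (z outside [0.5, 21.5]); the 22.5×10.5 cube at (8.5, 12) contributes its full rectangle (perimeter 66.00 mm); Taking the first minus the rest: starting from the 19.5×13 cube, the 22.5×10.5 cube at (8.5, 12) partially overlaps it — only the 11.00 mm² overlap (of its 236.25 mm²) is removed, clipping the outline — boundary = 65.00 mm. So its perimeter = 65.00 mm. Layer 10 (z = 3): the 19.5×13 cube contributes its full rectangle (perimeter 65.00 mm); the cylinder at (9, 4.5): section is a regular 32-gon, circumradius r=12 (perimeter = 2·32·12.000·sin(180°/32) = 75.28 mm); the cube at (8.5, 12) (footprint 22.5×10.5) is included at this height (perimeter 66.00 mm); Taking the first minus the rest: starting from the 19.5×13 cube, the r=12 cylinder at (9, 4.5) partially overlaps it — only the 250.74 mm² overlap (of its 449.49 mm²) is removed, clipping the outline; the 22.5×10.5 cube at (8.5, 12) partially overlaps it — only the 1.62 mm² overlap (of its 236.25 mm²) is removed, clipping the outline — boundary = 7.21 mm. So its perimeter = 7.21 mm. Layer 1 is larger (65.00 vs 7.21 mm).

layer 1 (z = 0.3 mm)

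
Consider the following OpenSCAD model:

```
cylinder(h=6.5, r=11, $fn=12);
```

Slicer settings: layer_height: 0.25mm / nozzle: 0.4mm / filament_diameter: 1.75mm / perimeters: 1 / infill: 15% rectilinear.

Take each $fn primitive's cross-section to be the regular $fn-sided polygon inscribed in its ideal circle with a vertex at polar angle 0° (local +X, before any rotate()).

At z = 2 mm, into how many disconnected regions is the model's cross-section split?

1

At z = 2 mm: the r=11 cylinder gives a regular 12-gon of circumradius 11 (constant along its height). The result has 1 disconnected region.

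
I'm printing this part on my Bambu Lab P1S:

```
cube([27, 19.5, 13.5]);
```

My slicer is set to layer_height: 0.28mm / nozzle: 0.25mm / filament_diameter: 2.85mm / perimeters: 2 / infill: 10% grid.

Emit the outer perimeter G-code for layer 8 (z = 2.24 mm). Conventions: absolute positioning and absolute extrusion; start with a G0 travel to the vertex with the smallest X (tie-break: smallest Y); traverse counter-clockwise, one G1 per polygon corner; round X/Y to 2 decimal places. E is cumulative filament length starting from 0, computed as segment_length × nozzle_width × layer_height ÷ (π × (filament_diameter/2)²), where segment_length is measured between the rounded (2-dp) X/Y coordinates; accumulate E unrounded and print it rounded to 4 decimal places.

G0 X0.00 Y0.00 Z2.24
G1 X27.00 Y0.00 E0.2963
G1 X27.00 Y19.50 E0.5102
G1 X0.00 Y19.50 E0.8065
G1 X0.00 Y0.00 E1.0205

At z = 2.24 mm: the cube (footprint 27×19.5) is included at this height. The outline is a single polygon with 4 vertices. Extrusion per mm of travel: 0.25 × 0.28 / (π × 1.425²) = 0.010973. Accumulating E over each segment gives final E = 1.0205.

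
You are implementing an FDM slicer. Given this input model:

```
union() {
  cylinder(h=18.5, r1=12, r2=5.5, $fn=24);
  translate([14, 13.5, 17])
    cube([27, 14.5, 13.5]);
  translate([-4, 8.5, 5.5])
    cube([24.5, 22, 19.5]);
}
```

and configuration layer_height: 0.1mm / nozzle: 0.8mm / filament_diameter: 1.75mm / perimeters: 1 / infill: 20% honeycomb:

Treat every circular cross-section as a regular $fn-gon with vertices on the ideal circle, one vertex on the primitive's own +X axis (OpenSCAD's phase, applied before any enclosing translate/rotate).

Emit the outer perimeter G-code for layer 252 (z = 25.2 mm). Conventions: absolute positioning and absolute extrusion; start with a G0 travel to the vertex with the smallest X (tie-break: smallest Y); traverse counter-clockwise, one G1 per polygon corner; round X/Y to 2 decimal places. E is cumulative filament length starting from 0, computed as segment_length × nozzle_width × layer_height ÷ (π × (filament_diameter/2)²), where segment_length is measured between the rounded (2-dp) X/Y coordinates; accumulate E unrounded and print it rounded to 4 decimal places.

At z = 25.2 mm: the cone is not intersected at this z (z outside [0, 18.5]); the cube at (14, 13.5) (footprint 27×14.5) is included at this height; the cube at (-4, 8.5) is absent (z outside [5.5, 25]); Merging all regions: only the 27×14.5 cube at (14, 13.5) is present, so the union is just that shape — 1 connected region. The outline is a single polygon with 4 vertices. Extrusion per mm of travel: 0.8 × 0.1 / (π × 0.875²) = 0.033260. Accumulating E over each segment gives final E = 2.7606.

G0 X14.00 Y13.50 Z25.20
G1 X41.00 Y13.50 E0.8980
G1 X41.00 Y28.00 E1.3803
G1 X14.00 Y28.00 E2.2783
G1 X14.00 Y13.50 E2.7606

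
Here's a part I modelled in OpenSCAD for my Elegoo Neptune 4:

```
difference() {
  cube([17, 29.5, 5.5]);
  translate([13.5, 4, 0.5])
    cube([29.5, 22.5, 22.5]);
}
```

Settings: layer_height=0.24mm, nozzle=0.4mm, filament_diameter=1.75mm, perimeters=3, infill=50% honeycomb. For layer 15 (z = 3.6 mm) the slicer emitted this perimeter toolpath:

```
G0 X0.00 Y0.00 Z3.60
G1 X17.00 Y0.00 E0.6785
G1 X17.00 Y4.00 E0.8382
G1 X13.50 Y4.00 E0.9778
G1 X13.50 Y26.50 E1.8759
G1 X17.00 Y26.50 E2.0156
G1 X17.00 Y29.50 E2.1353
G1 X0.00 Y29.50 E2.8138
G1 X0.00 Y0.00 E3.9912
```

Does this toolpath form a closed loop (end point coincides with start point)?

Start point (G0): (0.00, 0.00). End point (last G1): the path returns to the start — closed.

yes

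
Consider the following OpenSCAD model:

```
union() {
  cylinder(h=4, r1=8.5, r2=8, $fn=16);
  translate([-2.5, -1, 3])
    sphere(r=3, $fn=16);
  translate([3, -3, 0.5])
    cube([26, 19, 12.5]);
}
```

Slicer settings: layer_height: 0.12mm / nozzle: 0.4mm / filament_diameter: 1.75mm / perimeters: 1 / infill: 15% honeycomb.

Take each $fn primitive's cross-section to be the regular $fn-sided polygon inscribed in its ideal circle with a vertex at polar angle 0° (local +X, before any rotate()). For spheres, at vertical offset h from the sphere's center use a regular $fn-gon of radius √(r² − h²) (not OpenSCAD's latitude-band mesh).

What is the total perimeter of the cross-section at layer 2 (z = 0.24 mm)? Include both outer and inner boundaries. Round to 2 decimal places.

At z = 0.24 mm: the cone (r1=8.5→r2=8) has section circumradius 8.470 here — a regular 16-gon (perimeter = 2·16·8.470·sin(180°/16) = 52.88 mm); the sphere at (-2.5, -1): section is a regular 16-gon, circumradius = √(r²−h²) = √(3²−2.76²) = 1.176 (perimeter = 2·16·1.176·sin(180°/16) = 7.34 mm); the cube at (3, -3) is not intersected at this z (z outside [0.5, 13]); Merging all regions: the r=3 sphere at (-2.5, -1) lies entirely inside the cone, so the union is just the cone — boundary = 52.88 mm. Overall, the cross-section is a single solid region. Total boundary length (outer) = 52.88 mm.

52.88 mm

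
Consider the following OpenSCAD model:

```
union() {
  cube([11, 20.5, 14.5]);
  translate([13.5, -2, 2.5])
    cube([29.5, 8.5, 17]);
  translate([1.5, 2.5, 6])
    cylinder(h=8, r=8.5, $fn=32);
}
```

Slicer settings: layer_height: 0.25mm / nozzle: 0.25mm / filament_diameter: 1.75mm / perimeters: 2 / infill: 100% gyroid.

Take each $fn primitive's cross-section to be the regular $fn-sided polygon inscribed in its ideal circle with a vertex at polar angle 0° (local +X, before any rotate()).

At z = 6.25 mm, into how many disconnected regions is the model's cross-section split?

2

At z = 6.25 mm: the cube (footprint 11×20.5) is included at this height; the cube at (13.5, -2) is present — its section is the full 29.5×8.5 rectangle; the r=8.5 cylinder at (1.5, 2.5) contributes a regular 32-gon of circumradius 8.5; Combining (union): the regions partially overlap (shared area 93.64 mm²), so overlapping operands fuse into one piece — 2 connected regions. The result has 2 disconnected regions.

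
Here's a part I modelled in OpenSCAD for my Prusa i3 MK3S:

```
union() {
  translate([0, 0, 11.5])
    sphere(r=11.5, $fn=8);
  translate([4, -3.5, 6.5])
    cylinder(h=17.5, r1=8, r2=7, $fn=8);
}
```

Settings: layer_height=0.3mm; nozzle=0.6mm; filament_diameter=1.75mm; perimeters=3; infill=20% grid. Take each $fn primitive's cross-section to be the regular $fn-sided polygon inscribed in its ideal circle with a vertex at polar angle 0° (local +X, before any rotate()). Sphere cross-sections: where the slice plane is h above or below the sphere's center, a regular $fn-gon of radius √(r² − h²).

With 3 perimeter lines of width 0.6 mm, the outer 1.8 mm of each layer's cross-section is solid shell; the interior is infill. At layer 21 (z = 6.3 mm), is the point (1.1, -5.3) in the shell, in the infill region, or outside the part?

infill

At z = 6.3 mm: the r=11.5 sphere slices to a regular 8-gon of circumradius 10.257 (√(r²−h²) with h=5.2 from center); the cone at (4, -3.5) is absent (z outside [6.5, 24]); Combining (union): only the r=11.5 sphere is present, so the union is just that shape — 1 connected region. Overall, the cross-section is a single solid region. The nearest boundary edge runs (-0.00, -10.26)→(7.25, -7.25); distance from the point to it = 4.16 mm. The point is inside the cross-section and 4.16 mm from the nearest boundary — more than the 1.8 mm shell width (3 × 0.6), so it's in the infill interior.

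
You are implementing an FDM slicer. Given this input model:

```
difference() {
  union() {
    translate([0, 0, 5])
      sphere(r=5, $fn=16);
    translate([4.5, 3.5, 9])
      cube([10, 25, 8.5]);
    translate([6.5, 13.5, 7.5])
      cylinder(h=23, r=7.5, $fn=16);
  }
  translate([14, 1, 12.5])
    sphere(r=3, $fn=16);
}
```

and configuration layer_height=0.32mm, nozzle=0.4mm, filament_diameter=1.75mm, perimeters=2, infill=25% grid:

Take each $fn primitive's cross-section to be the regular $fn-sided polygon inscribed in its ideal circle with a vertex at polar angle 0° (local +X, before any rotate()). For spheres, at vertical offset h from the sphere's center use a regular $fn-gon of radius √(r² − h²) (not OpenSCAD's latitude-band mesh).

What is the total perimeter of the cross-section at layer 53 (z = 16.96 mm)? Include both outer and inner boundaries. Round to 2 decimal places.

75.13 mm

At z = 16.96 mm: the sphere is absent (|z−center|=11.960 > r=5); the cube at (4.5, 3.5) is present — its section is the full 10×25 rectangle (perimeter 70.00 mm); the cylinder at (6.5, 13.5): section is a regular 16-gon, circumradius r=7.5 (perimeter = 2·16·7.500·sin(180°/16) = 46.82 mm); Combining (union): the regions partially overlap (shared area 115.31 mm²), so the edge portions inside another operand are dropped and the merged outline is re-measured after clipping — boundary = 75.13 mm; the sphere at (14, 1) is not intersected at this z (|z−center|=4.460 > r=3); Taking the first minus the rest: none of the subtracted shapes is present at this height, so the result so far is unchanged — boundary = 75.13 mm. Overall, the cross-section is a single solid region. Total boundary length (outer) = 75.13 mm.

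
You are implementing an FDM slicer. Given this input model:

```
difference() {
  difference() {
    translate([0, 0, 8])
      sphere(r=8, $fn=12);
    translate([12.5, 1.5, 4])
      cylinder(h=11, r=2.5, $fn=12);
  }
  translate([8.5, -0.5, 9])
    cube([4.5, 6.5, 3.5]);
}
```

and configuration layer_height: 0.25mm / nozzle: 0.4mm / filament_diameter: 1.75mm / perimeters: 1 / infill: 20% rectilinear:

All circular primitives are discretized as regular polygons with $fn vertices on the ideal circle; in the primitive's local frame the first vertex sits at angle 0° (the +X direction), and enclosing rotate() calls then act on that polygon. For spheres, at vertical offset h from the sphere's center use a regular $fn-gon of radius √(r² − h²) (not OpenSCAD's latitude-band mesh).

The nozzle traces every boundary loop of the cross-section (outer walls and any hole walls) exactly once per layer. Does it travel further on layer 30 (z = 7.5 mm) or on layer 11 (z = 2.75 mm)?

layer 30 (z = 7.5 mm)

Layer 30 (z = 7.5): the sphere: section is a regular 12-gon, circumradius = √(r²−h²) = √(8²−0.5²) = 7.984 (perimeter = 2·12·7.984·sin(180°/12) = 49.60 mm); the cylinder at (12.5, 1.5): section is a regular 12-gon, circumradius r=2.5 (perimeter = 2·12·2.500·sin(180°/12) = 15.53 mm); Taking the first minus the rest: starting from the r=8 sphere, the r=2.5 cylinder at (12.5, 1.5) misses the remaining region (no effect) — boundary = 49.60 mm; the cube at (8.5, -0.5) is absent (z outside [9, 12.5]); Taking the first minus the rest: none of the subtracted shapes is present at this height, so the result so far is unchanged — boundary = 49.60 mm. So its perimeter = 49.60 mm. Layer 11 (z = 2.75): the r=8 sphere contributes a regular 12-gon of circumradius √(8²−5.25²) = 6.036 (perimeter = 2·12·6.036·sin(180°/12) = 37.50 mm); the cylinder at (12.5, 1.5) is absent (z outside [4, 15]); After the difference (first − rest): none of the subtracted shapes is present at this height, so the r=8 sphere is unchanged — boundary = 37.50 mm; the cube at (8.5, -0.5) does not reach this height (z outside [9, 12.5]); Subtracting the remaining from the first: none of the subtracted shapes is present at this height, so the result so far is unchanged — boundary = 37.50 mm. So its perimeter = 37.50 mm. Layer 30 is larger (49.60 vs 37.50 mm).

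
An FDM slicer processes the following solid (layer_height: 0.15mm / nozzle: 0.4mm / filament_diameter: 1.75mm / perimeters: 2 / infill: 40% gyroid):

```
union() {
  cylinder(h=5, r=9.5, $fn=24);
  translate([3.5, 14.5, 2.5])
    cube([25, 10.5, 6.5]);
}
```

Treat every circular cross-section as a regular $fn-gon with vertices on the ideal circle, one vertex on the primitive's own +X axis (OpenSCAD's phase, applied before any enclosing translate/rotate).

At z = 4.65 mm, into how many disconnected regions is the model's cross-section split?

At z = 4.65 mm: the r=9.5 cylinder contributes a regular 24-gon of circumradius 9.5; the cube at (3.5, 14.5) is present — its section is the full 25×10.5 rectangle; Combining (union): the 2 present regions are separate (no shared area or edge), so areas and boundary lengths simply add and each stays a separate island — 2 connected regions. The result has 2 disconnected regions.

2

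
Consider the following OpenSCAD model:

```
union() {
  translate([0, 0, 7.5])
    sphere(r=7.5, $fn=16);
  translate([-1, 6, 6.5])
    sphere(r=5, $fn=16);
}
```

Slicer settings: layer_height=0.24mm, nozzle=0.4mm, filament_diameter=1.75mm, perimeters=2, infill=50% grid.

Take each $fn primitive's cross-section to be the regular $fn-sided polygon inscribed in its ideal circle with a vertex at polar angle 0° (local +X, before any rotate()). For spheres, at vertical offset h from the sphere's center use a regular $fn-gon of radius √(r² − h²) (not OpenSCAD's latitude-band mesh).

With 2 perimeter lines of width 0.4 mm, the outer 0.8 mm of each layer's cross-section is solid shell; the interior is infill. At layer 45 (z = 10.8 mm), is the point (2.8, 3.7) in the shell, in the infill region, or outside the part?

infill

At z = 10.8 mm: the r=7.5 sphere slices to a regular 16-gon of circumradius 6.735 (√(r²−h²) with h=3.3 from center); the sphere at (-1, 6): section is a regular 16-gon, circumradius = √(r²−h²) = √(5²−4.3²) = 2.551; Merging all regions: the regions partially overlap (shared area 12.00 mm²), so overlapping operands fuse into one piece — 1 connected region. Overall, the cross-section is a single solid region. The nearest boundary edge runs (2.58, 6.22)→(4.76, 4.76); distance from the point to it = 1.97 mm. The point is inside the cross-section and 1.97 mm from the nearest boundary — more than the 0.8 mm shell width (2 × 0.4), so it's in the infill interior.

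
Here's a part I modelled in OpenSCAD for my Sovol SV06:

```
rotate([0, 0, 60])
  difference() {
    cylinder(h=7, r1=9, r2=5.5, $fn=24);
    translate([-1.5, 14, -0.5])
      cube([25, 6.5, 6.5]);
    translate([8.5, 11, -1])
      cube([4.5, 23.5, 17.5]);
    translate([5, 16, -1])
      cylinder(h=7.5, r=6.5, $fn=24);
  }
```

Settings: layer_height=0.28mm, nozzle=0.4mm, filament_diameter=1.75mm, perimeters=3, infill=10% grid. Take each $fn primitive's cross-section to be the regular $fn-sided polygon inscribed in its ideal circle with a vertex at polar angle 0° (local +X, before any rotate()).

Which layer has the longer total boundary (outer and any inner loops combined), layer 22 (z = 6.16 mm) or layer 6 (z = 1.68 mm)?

layer 6 (z = 1.68 mm)

Layer 22 (z = 6.16): the cone (r1=9→r2=5.5) has section circumradius 5.920 here — a regular 24-gon (perimeter = 2·24·5.920·sin(180°/24) = 37.09 mm); the cube at (-1.5, 14) is not intersected at this z (z outside [-0.5, 6]); the cube at (8.5, 11) is present — its section is the full 4.5×23.5 rectangle (perimeter 56.00 mm); the cylinder at (5, 16): section is a regular 24-gon, circumradius r=6.5 (perimeter = 2·24·6.500·sin(180°/24) = 40.72 mm); Subtracting the remaining from the first: starting from the cone, the 4.5×23.5 cube at (8.5, 11) misses the remaining region (no effect); the r=6.5 cylinder at (5, 16) misses the remaining region (no effect) — boundary = 37.09 mm; (whole slice rotated 60° about Z — lengths, areas and connectivity unchanged). So its perimeter = 37.09 mm. Layer 6 (z = 1.68): the cone: at t=0.240 of its height the radius interpolates to r₁+(r₂−r₁)t = 8.160, giving a regular 24-gon of that circumradius (perimeter = 2·24·8.160·sin(180°/24) = 51.12 mm); the cube at (-1.5, 14) (footprint 25×6.5) is included at this height (perimeter 63.00 mm); the cube at (8.5, 11) is present — its section is the full 4.5×23.5 rectangle (perimeter 56.00 mm); the cylinder at (5, 16): section is a regular 24-gon, circumradius r=6.5 (perimeter = 2·24·6.500·sin(180°/24) = 40.72 mm); Taking the first minus the rest: starting from the cone, the 25×6.5 cube at (-1.5, 14) misses the remaining region (no effect); the 4.5×23.5 cube at (8.5, 11) misses the remaining region (no effect); the r=6.5 cylinder at (5, 16) misses the remaining region (no effect) — boundary = 51.12 mm; (rotated 60° about Z; rotation is an isometry so areas/perimeters/island counts are preserved). So its perimeter = 51.12 mm. Layer 6 is larger (51.12 vs 37.09 mm).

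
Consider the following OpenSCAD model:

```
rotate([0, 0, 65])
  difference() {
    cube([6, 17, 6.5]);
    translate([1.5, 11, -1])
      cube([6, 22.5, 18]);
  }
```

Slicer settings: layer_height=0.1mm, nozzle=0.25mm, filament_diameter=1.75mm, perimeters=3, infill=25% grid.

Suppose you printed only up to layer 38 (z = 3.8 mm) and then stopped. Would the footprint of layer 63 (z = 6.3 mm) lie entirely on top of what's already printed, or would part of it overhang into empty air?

Compare the two slices. At z = 3.8: the cube (footprint 6×17) is included at this height (area 102.00 mm²); the cube at (1.5, 11) is present — its section is the full 6×22.5 rectangle (area 135.00 mm²); Subtracting the remaining from the first: starting from the 6×17 cube (102.00 mm²), the 6×22.5 cube at (1.5, 11) partially overlaps it — only the 27.00 mm² overlap (of its 135.00 mm²) is removed, clipping the outline — area = 75.00 mm²; (whole slice rotated 65° about Z — lengths, areas and connectivity unchanged). At z = 6.3: the cube (footprint 6×17) is included at this height (area 102.00 mm²); the cube at (1.5, 11) is present — its section is the full 6×22.5 rectangle (area 135.00 mm²); Taking the first minus the rest: starting from the 6×17 cube (102.00 mm²), the 6×22.5 cube at (1.5, 11) partially overlaps it — only the 27.00 mm² overlap (of its 135.00 mm²) is removed, clipping the outline — area = 75.00 mm²; (whole slice rotated 65° about Z — lengths, areas and connectivity unchanged). Checking containment: the cross-section at z = 6.3 is a subset of the cross-section at z = 3.8.

entirely on top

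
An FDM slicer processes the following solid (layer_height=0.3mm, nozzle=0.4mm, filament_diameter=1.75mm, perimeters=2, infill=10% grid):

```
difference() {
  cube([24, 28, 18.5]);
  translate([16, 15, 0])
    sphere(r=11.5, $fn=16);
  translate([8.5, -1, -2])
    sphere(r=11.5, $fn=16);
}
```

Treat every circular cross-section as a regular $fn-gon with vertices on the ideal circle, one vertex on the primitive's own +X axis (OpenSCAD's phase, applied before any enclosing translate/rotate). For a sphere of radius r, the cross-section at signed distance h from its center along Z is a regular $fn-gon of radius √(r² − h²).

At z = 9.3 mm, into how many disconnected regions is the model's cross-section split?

At z = 9.3 mm: the cube is present — its section is the full 24×28 rectangle; the r=11.5 sphere at (16, 15) slices to a regular 16-gon of circumradius 6.765 (√(r²−h²) with h=9.3 from center); the sphere at (8.5, -1): section is a regular 16-gon, circumradius = √(r²−h²) = √(11.5²−11.3²) = 2.135; Subtracting the remaining from the first: starting from the 24×28 cube, the r=11.5 sphere at (16, 15) lies wholly inside it (removes its full 140.09 mm² and its 42.23 mm outline becomes a hole wall); the r=11.5 sphere at (8.5, -1) partially overlaps it — only the 2.92 mm² overlap (of its 13.96 mm²) is removed, clipping the outline — 1 connected region with 1 hole. The result has 1 disconnected region.

1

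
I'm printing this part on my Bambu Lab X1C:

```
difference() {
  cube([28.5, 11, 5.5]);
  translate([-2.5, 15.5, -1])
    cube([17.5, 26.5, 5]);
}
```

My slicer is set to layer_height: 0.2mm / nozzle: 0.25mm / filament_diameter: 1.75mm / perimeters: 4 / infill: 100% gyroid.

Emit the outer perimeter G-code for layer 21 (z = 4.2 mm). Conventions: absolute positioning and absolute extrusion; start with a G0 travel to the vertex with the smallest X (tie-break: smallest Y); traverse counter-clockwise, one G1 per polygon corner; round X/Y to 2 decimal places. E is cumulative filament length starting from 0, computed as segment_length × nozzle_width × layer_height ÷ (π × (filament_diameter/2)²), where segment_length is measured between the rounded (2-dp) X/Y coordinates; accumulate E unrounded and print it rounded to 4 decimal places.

At z = 4.2 mm: the cube (footprint 28.5×11) is included at this height; the cube at (-2.5, 15.5) is absent (z outside [-1, 4]); Subtracting the remaining from the first: none of the subtracted shapes is present at this height, so the 28.5×11 cube is unchanged — 1 connected region. The outline is a single polygon with 4 vertices. Extrusion per mm of travel: 0.25 × 0.2 / (π × 0.875²) = 0.020788. Accumulating E over each segment gives final E = 1.6422.

G0 X0.00 Y0.00 Z4.20
G1 X28.50 Y0.00 E0.5924
G1 X28.50 Y11.00 E0.8211
G1 X0.00 Y11.00 E1.4136
G1 X0.00 Y0.00 E1.6422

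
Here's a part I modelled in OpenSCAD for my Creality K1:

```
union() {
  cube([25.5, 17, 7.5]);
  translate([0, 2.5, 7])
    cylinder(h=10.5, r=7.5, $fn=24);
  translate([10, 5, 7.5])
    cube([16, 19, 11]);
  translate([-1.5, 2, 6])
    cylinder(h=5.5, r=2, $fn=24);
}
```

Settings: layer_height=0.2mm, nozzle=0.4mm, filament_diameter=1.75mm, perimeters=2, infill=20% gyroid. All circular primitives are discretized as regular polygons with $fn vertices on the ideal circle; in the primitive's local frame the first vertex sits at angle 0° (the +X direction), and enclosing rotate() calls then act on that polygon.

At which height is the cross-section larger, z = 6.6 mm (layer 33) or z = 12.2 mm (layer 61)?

Layer 33 (z = 6.6): the cube (footprint 25.5×17) is included at this height (area 433.50 mm²); the cylinder at (0, 2.5) is not intersected at this z (z outside [7, 17.5]); the cube at (10, 5) does not reach this height (z outside [7.5, 18.5]); the cylinder at (-1.5, 2): section is a regular 24-gon, circumradius r=2 (area = (24/2)·2.000²·sin(360°/24) = 12.42 mm²); Combining (union): the regions partially overlap — summed areas 445.92 mm² minus the doubly-counted overlap 0.87 mm² gives 445.05 mm² — area = 445.05 mm². So its area = 445.05 mm². Layer 61 (z = 12.2): the cube is not intersected at this z (z outside [0, 7.5]); the r=7.5 cylinder at (0, 2.5) contributes a regular 24-gon of circumradius 7.5 (area = (24/2)·7.500²·sin(360°/24) = 174.70 mm²); the 16×19 cube at (10, 5) contributes its full rectangle (area 304.00 mm²); the cylinder at (-1.5, 2) is absent (z outside [6, 11.5]); Combining (union): the 2 present regions are separate (no shared area or edge), so areas and boundary lengths simply add and each stays a separate island — area = 478.70 mm². So its area = 478.70 mm². Layer 61 is larger (478.70 vs 445.05 mm²).

layer 61 (z = 12.2 mm)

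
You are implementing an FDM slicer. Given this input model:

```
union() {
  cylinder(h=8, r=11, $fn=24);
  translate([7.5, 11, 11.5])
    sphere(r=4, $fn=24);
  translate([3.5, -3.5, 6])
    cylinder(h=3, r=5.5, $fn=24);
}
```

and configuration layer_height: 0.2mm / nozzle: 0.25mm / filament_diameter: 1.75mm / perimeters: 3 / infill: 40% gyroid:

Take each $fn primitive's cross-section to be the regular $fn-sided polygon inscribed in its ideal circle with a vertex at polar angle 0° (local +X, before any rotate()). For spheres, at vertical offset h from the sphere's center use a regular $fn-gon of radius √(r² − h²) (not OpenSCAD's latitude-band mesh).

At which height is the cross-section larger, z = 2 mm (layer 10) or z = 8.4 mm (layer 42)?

Layer 10 (z = 2): the r=11 cylinder contributes a regular 24-gon of circumradius 11 (area = (24/2)·11.000²·sin(360°/24) = 375.81 mm²); the sphere at (7.5, 11) does not reach this height (|z−center|=9.500 > r=4); the cylinder at (3.5, -3.5) does not reach this height (z outside [6, 9]); Taking the union: only the r=11 cylinder is present, so the union is just that shape — area = 375.81 mm². So its area = 375.81 mm². Layer 42 (z = 8.4): the cylinder is not intersected at this z (z outside [0, 8]); the r=4 sphere at (7.5, 11) contributes a regular 24-gon of circumradius √(4²−3.1²) = 2.528 (area = (24/2)·2.528²·sin(360°/24) = 19.85 mm²); the r=5.5 cylinder at (3.5, -3.5) gives a regular 24-gon of circumradius 5.5 (constant along its height) (area = (24/2)·5.500²·sin(360°/24) = 93.95 mm²); Combining (union): the 2 present regions are separate (no shared area or edge), so areas and boundary lengths simply add and each stays a separate island — area = 113.80 mm². So its area = 113.80 mm². Layer 10 is larger (375.81 vs 113.80 mm²).

layer 10 (z = 2 mm)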